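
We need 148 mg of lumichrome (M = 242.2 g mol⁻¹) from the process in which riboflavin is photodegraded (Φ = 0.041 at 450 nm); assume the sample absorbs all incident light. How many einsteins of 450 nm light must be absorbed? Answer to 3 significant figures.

Product: 148 mg / 242.2 g mol⁻¹ = 6.111e-4 mol.
Photons that must be absorbed: 6.111e-4 / 0.041 = 0.01490 mol.

0.0149 einstein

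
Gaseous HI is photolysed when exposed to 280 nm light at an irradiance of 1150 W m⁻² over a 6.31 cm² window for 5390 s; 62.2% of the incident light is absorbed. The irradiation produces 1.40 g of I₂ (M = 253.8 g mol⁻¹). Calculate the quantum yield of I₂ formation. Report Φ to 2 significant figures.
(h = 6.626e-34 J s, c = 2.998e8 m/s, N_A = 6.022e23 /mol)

Φ = 0.97

Product: 1.40 g / 253.8 g mol⁻¹ = 0.005516 mol.
Photon energy at 280 nm: hc/λ = (6.626e-34)(2.998e8)/(280e-9) = 7.095e-19 J.
Energy delivered: (1150 W m⁻²)(6.31e-4 m²)(5390 s) = 3911 J.
Photons incident: 3911 / 7.095e-19 = 5.512e21, i.e. 5.512e21/6.022e23 = 0.009153 mol.
Photons absorbed: 0.622 × 0.009153 = 0.005693 mol.
Φ = 0.005516 mol / 0.005693 mol photons = 0.97.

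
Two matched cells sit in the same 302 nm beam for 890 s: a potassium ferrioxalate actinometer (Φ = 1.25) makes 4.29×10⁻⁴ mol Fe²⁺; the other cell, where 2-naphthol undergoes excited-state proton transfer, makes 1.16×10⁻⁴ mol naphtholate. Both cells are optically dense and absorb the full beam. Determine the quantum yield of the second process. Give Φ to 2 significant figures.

Φ = 0.34

Photons absorbed by the actinometer: 4.29×10⁻⁴ / 1.25 = 3.432×10⁻⁴ mol.
Φ(unknown) = 1.16×10⁻⁴ / 3.432×10⁻⁴ = 0.34.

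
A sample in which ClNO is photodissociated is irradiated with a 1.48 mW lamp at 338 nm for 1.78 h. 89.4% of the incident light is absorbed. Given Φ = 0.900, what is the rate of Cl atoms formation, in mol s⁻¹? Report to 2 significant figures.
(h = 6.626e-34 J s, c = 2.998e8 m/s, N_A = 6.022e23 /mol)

3.4e-9 mol s⁻¹

Photon energy at 338 nm: hc/λ = (6.626e-34)(2.998e8)/(338e-9) = 5.877e-19 J.
Energy delivered: (1.48 mW)(6408 s) = 9.484 J.
Photons incident: 9.484 / 5.877e-19 = 1.614e19, i.e. 1.614e19/6.022e23 = 2.680e-5 mol.
Photons absorbed: 0.894 × 2.680e-5 = 2.396e-5 mol.
Product formed: 0.900 × 2.396e-5 = 2.156e-5 mol.
Rate: 2.156e-5 / 6408 s = 3.4e-9 mol s⁻¹.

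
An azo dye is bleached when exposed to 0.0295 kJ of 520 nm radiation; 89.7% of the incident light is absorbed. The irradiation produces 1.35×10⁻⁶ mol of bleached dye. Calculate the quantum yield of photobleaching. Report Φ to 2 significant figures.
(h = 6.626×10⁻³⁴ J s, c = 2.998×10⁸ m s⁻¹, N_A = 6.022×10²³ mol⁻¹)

Φ = 0.012

Photon energy at 520 nm: hc/λ = (6.626×10⁻³⁴)(2.998×10⁸)/(520×10⁻⁹) = 3.820×10⁻¹⁹ J.
Incident energy: 0.0295 kJ = 29.5 J.
Photons incident: 29.5 / 3.820×10⁻¹⁹ = 7.723×10¹⁹, i.e. 7.723×10¹⁹/6.022×10²³ = 1.282×10⁻⁴ mol.
Photons absorbed: 0.897 × 1.282×10⁻⁴ = 1.150×10⁻⁴ mol.
Φ = 1.35×10⁻⁶ mol / 1.150×10⁻⁴ mol photons = 0.012.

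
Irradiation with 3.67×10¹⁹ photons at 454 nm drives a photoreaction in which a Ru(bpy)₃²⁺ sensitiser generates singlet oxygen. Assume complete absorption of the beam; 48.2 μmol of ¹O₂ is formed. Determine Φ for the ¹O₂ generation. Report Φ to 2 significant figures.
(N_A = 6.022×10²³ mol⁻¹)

Product: 48.2 μmol = 4.82×10⁻⁵ mol.
Moles of photons: 3.67×10¹⁹ / 6.022×10²³ = 6.094×10⁻⁵ mol.
Φ = 4.82×10⁻⁵ mol / 6.094×10⁻⁵ mol photons = 0.79.

Φ = 0.79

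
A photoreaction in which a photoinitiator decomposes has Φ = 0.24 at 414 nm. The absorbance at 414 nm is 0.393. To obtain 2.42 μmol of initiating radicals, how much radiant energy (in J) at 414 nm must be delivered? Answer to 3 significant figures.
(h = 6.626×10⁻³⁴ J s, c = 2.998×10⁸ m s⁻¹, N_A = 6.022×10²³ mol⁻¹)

4.89 J

Product: 2.42 μmol = 2.42×10⁻⁶ mol.
Photons that must be absorbed: 2.42×10⁻⁶ / 0.24 = 1.008×10⁻⁵ mol.
Fraction absorbed: 1 − 10^(−0.393) = 0.5954.
Incident photons needed: 1.008×10⁻⁵ / 0.5954 = 1.693×10⁻⁵ mol.
Photon energy: hc/λ = 4.798×10⁻¹⁹ J; per mole, 2.889×10⁵ J mol⁻¹.
Energy required: 1.693×10⁻⁵ × 2.889×10⁵ = 4.89 J.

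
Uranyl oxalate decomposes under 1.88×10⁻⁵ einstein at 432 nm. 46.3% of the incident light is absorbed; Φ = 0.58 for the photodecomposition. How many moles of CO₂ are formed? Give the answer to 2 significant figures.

5.0×10⁻⁶ mol

Photons absorbed: 0.463 × 1.88×10⁻⁵ = 8.704×10⁻⁶ mol.
Product: Φ × n_abs = 0.58 × 8.704×10⁻⁶ = 5.048×10⁻⁶ mol.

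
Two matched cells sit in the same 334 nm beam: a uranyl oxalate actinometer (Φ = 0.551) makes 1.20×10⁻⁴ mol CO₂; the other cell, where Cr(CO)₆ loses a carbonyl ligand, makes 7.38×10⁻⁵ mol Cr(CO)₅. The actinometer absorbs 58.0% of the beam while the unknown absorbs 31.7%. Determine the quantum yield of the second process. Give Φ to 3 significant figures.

Photons absorbed by the actinometer: 1.20×10⁻⁴ / 0.551 = 2.178×10⁻⁴ mol.
Incident flux: 2.178×10⁻⁴ / 0.580 = 3.755×10⁻⁴ einstein.
Absorbed by unknown: 0.317 × 3.755×10⁻⁴ = 1.190×10⁻⁴ mol.
Φ(unknown) = 7.38×10⁻⁵ / 1.190×10⁻⁴ = 0.620.

Φ = 0.620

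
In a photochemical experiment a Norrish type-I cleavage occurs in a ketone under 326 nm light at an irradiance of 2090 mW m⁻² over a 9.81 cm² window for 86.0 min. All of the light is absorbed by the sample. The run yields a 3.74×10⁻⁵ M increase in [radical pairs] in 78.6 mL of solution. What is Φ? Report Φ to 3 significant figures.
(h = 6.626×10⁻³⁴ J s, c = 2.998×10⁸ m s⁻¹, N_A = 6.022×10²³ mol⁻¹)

Product: (3.74×10⁻⁵ M)(0.0786 L) = 2.940×10⁻⁶ mol.
Photon energy at 326 nm: hc/λ = (6.626×10⁻³⁴)(2.998×10⁸)/(326×10⁻⁹) = 6.093×10⁻¹⁹ J.
Energy delivered: (2090 mW m⁻²)(9.81×10⁻⁴ m²)(5160 s) = 10.58 J.
Photons incident: 10.58 / 6.093×10⁻¹⁹ = 1.736×10¹⁹, i.e. 1.736×10¹⁹/6.022×10²³ = 2.883×10⁻⁵ mol.
Φ = 2.940×10⁻⁶ mol / 2.883×10⁻⁵ mol photons = 0.102.

Φ = 0.102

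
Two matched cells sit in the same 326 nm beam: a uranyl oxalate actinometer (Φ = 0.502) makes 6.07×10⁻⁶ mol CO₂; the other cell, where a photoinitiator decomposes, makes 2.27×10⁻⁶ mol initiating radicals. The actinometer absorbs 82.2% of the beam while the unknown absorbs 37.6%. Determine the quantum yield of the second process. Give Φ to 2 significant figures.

Photons absorbed by the actinometer: 6.07×10⁻⁶ / 0.502 = 1.209×10⁻⁵ mol.
Incident flux: 1.209×10⁻⁵ / 0.822 = 1.471×10⁻⁵ einstein.
Absorbed by unknown: 0.376 × 1.471×10⁻⁵ = 5.531×10⁻⁶ mol.
Φ(unknown) = 2.27×10⁻⁶ / 5.531×10⁻⁶ = 0.41.

Φ = 0.41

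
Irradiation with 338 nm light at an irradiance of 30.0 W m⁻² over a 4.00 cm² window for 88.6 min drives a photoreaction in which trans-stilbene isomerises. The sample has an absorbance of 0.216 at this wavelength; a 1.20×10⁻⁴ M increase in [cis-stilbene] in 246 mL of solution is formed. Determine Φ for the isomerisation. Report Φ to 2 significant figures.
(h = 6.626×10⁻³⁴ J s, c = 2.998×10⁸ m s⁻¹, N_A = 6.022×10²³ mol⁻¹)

Φ = 0.42

Product: (1.20×10⁻⁴ M)(0.246 L) = 2.952×10⁻⁵ mol.
Photon energy at 338 nm: hc/λ = (6.626×10⁻³⁴)(2.998×10⁸)/(338×10⁻⁹) = 5.877×10⁻¹⁹ J.
Energy delivered: (30.0 W m⁻²)(4.00×10⁻⁴ m²)(5316 s) = 63.79 J.
Photons incident: 63.79 / 5.877×10⁻¹⁹ = 1.085×10²⁰, i.e. 1.085×10²⁰/6.022×10²³ = 1.802×10⁻⁴ mol.
Fraction absorbed: 1 − 10^(−0.216) = 0.3919.
Photons absorbed: 0.3919 × 1.802×10⁻⁴ = 7.062×10⁻⁵ mol.
Φ = 2.952×10⁻⁵ mol / 7.062×10⁻⁵ mol photons = 0.42.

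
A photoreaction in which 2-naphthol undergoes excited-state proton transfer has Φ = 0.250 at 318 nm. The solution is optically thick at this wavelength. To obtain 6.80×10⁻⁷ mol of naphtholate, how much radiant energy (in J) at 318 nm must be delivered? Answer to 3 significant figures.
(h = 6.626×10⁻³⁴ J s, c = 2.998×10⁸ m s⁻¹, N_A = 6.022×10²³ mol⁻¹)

Photons that must be absorbed: 6.80×10⁻⁷ / 0.250 = 2.720×10⁻⁶ mol.
Photon energy: hc/λ = 6.247×10⁻¹⁹ J; per mole, 3.762×10⁵ J mol⁻¹.
Energy required: 2.720×10⁻⁶ × 3.762×10⁵ = 1.02 J.

1.02 J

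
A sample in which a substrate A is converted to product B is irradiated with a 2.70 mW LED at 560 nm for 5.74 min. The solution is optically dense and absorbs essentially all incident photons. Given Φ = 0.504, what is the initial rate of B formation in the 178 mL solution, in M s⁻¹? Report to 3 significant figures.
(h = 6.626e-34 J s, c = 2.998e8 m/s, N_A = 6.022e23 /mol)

3.58e-8 M s⁻¹

Photon energy at 560 nm: hc/λ = (6.626e-34)(2.998e8)/(560e-9) = 3.547e-19 J.
Energy delivered: (2.70 mW)(344.4 s) = 0.9299 J.
Photons incident: 0.9299 / 3.547e-19 = 2.622e18, i.e. 2.622e18/6.022e23 = 4.354e-6 mol.
Product formed: 0.504 × 4.354e-6 = 2.194e-6 mol.
Rate: 2.194e-6 mol / (344.4 s × 0.178 L) = 3.58e-8 M s⁻¹.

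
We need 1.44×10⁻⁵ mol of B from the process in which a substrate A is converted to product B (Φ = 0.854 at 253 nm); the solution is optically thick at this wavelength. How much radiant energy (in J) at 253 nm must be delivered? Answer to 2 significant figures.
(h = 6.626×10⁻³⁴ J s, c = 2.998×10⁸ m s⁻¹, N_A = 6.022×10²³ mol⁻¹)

Photons that must be absorbed: 1.44×10⁻⁵ / 0.854 = 1.686×10⁻⁵ mol.
Photon energy: hc/λ = 7.852×10⁻¹⁹ J; per mole, 4.728×10⁵ J mol⁻¹.
Energy required: 1.686×10⁻⁵ × 4.728×10⁵ = 8.0 J.

8.0 J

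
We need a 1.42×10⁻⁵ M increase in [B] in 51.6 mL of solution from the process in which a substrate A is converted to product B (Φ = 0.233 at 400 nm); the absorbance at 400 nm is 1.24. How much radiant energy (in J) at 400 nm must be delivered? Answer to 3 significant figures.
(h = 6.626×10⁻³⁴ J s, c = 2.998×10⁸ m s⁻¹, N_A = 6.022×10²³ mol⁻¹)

0.998 J

Product: (1.42×10⁻⁵ M)(0.0516 L) = 7.327×10⁻⁷ mol.
Photons that must be absorbed: 7.327×10⁻⁷ / 0.233 = 3.145×10⁻⁶ mol.
Fraction absorbed: 1 − 10^(−1.24) = 0.9425.
Incident photons needed: 3.145×10⁻⁶ / 0.9425 = 3.337×10⁻⁶ mol.
Photon energy: hc/λ = 4.966×10⁻¹⁹ J; per mole, 2.991×10⁵ J mol⁻¹.
Energy required: 3.337×10⁻⁶ × 2.991×10⁵ = 0.998 J.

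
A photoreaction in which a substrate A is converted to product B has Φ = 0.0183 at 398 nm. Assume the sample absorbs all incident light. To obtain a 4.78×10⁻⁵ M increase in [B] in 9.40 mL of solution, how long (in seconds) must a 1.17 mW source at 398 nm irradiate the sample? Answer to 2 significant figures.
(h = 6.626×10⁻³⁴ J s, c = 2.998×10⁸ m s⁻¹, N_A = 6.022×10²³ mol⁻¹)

t ≈ 6300 s

Product: (4.78×10⁻⁵ M)(0.0094 L) = 4.493×10⁻⁷ mol.
Photons that must be absorbed: 4.493×10⁻⁷ / 0.0183 = 2.455×10⁻⁵ mol.
Photon energy: hc/λ = 4.991×10⁻¹⁹ J; per mole, 3.006×10⁵ J mol⁻¹.
Energy required: 2.455×10⁻⁵ × 3.006×10⁵ = 7.380 J.
Time: 7.380 J / 0.00117 W = 6300 s.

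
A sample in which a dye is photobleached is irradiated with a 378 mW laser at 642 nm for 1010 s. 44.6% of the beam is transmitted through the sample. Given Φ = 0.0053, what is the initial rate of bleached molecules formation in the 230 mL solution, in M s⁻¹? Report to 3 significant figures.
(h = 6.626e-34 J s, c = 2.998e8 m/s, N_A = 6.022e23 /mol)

Photon energy at 642 nm: hc/λ = (6.626e-34)(2.998e8)/(642e-9) = 3.094e-19 J.
Energy delivered: (378 mW)(1010 s) = 381.8 J.
Photons incident: 381.8 / 3.094e-19 = 1.234e21, i.e. 1.234e21/6.022e23 = 0.002049 mol.
Fraction absorbed: 1 − 44.6/100 = 0.5540.
Photons absorbed: 0.5540 × 0.002049 = 0.001135 mol.
Product formed: 0.0053 × 0.001135 = 6.015e-6 mol.
Rate: 6.015e-6 mol / (1010 s × 0.23 L) = 2.59e-8 M s⁻¹.

2.59e-8 M s⁻¹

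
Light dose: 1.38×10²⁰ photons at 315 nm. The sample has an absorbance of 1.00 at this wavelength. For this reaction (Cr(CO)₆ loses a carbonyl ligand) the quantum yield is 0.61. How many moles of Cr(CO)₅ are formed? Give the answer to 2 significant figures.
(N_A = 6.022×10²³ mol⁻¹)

Moles of photons: 1.38×10²⁰ / 6.022×10²³ = 2.292×10⁻⁴ mol.
Fraction absorbed: 1 − 10^(−1.00) = 0.9000.
Photons absorbed: 0.9000 × 2.292×10⁻⁴ = 2.063×10⁻⁴ mol.
Product: Φ × n_abs = 0.61 × 2.063×10⁻⁴ = 1.258×10⁻⁴ mol.

1.3×10⁻⁴ mol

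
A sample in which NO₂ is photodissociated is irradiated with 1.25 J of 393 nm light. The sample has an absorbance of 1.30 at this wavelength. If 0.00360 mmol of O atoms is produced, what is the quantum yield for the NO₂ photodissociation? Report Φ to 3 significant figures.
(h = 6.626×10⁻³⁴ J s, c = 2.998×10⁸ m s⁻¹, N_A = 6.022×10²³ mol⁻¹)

Product: 0.00360 mmol = 3.60×10⁻⁶ mol.
Photon energy at 393 nm: hc/λ = (6.626×10⁻³⁴)(2.998×10⁸)/(393×10⁻⁹) = 5.055×10⁻¹⁹ J.
Photons incident: 1.25 / 5.055×10⁻¹⁹ = 2.473×10¹⁸, i.e. 2.473×10¹⁸/6.022×10²³ = 4.107×10⁻⁶ mol.
Fraction absorbed: 1 − 10^(−1.30) = 0.9499.
Photons absorbed: 0.9499 × 4.107×10⁻⁶ = 3.901×10⁻⁶ mol.
Φ = 3.60×10⁻⁶ mol / 3.901×10⁻⁶ mol photons = 0.923.

Φ = 0.923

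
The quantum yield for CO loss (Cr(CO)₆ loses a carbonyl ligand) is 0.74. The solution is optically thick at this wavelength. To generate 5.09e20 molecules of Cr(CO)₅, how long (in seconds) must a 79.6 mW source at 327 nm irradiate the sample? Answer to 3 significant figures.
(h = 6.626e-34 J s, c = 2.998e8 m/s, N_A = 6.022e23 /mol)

t ≈ 5250 s

Product: 5.09e20 / 6.022e23 = 8.452e-4 mol.
Photons that must be absorbed: 8.452e-4 / 0.74 = 0.001142 mol.
Photon energy: hc/λ = 6.075e-19 J; per mole, 3.658e5 J mol⁻¹.
Energy required: 0.001142 × 3.658e5 = 417.7 J.
Time: 417.7 J / 0.0796 W = 5250 s.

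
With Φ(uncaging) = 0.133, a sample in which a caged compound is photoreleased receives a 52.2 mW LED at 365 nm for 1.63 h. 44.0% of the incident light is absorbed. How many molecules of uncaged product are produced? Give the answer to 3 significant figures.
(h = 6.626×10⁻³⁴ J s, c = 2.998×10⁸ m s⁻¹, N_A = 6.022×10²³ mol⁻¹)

3.29×10¹⁹ molecules

Photon energy at 365 nm: hc/λ = (6.626×10⁻³⁴)(2.998×10⁸)/(365×10⁻⁹) = 5.442×10⁻¹⁹ J.
Energy delivered: (52.2 mW)(5868 s) = 306.3 J.
Photons incident: 306.3 / 5.442×10⁻¹⁹ = 5.628×10²⁰, i.e. 5.628×10²⁰/6.022×10²³ = 9.346×10⁻⁴ mol.
Photons absorbed: 0.440 × 9.346×10⁻⁴ = 4.112×10⁻⁴ mol.
Product: Φ × n_abs = 0.133 × 4.112×10⁻⁴ = 5.469×10⁻⁵ mol.
As a count: 5.469×10⁻⁵ × 6.022×10²³ = 3.29×10¹⁹.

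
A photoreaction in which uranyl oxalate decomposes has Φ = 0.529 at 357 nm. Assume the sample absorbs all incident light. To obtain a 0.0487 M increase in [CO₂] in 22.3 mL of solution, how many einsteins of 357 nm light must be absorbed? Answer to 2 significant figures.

0.0021 einstein

Product: (0.0487 M)(0.0223 L) = 0.001086 mol.
Photons that must be absorbed: 0.001086 / 0.529 = 0.002053 mol.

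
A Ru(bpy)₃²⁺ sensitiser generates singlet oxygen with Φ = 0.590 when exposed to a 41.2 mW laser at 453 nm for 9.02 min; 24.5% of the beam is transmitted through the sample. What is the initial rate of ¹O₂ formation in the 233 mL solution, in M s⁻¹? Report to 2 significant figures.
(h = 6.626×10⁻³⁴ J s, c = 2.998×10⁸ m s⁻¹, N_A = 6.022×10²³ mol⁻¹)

Photon energy at 453 nm: hc/λ = (6.626×10⁻³⁴)(2.998×10⁸)/(453×10⁻⁹) = 4.385×10⁻¹⁹ J.
Energy delivered: (41.2 mW)(541.2 s) = 22.30 J.
Photons incident: 22.30 / 4.385×10⁻¹⁹ = 5.086×10¹⁹, i.e. 5.086×10¹⁹/6.022×10²³ = 8.446×10⁻⁵ mol.
Fraction absorbed: 1 − 24.5/100 = 0.7550.
Photons absorbed: 0.7550 × 8.446×10⁻⁵ = 6.377×10⁻⁵ mol.
Product formed: 0.590 × 6.377×10⁻⁵ = 3.762×10⁻⁵ mol.
Rate: 3.762×10⁻⁵ mol / (541.2 s × 0.233 L) = 3.0×10⁻⁷ M s⁻¹.

3.0×10⁻⁷ M s⁻¹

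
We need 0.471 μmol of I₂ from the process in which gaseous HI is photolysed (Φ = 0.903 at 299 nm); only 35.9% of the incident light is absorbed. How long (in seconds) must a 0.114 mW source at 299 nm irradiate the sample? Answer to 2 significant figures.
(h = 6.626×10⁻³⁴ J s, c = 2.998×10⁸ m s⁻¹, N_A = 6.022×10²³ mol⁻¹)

t ≈ 5100 s

Product: 0.471 μmol = 4.71×10⁻⁷ mol.
Photons that must be absorbed: 4.71×10⁻⁷ / 0.903 = 5.216×10⁻⁷ mol.
Incident photons needed: 5.216×10⁻⁷ / 0.359 = 1.453×10⁻⁶ mol.
Photon energy: hc/λ = 6.644×10⁻¹⁹ J; per mole, 4.001×10⁵ J mol⁻¹.
Energy required: 1.453×10⁻⁶ × 4.001×10⁵ = 0.5813 J.
Time: 0.5813 J / 0.000114 W = 5100 s.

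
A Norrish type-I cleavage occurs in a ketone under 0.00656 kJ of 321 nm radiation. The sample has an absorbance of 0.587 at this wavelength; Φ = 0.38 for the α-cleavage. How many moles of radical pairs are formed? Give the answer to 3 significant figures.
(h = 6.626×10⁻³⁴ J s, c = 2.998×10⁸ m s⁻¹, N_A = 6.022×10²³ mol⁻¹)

Photon energy at 321 nm: hc/λ = (6.626×10⁻³⁴)(2.998×10⁸)/(321×10⁻⁹) = 6.188×10⁻¹⁹ J.
Incident energy: 0.00656 kJ = 6.56 J.
Photons incident: 6.56 / 6.188×10⁻¹⁹ = 1.060×10¹⁹, i.e. 1.060×10¹⁹/6.022×10²³ = 1.760×10⁻⁵ mol.
Fraction absorbed: 1 − 10^(−0.587) = 0.7412.
Photons absorbed: 0.7412 × 1.760×10⁻⁵ = 1.305×10⁻⁵ mol.
Product: Φ × n_abs = 0.38 × 1.305×10⁻⁵ = 4.959×10⁻⁶ mol.

4.96×10⁻⁶ mol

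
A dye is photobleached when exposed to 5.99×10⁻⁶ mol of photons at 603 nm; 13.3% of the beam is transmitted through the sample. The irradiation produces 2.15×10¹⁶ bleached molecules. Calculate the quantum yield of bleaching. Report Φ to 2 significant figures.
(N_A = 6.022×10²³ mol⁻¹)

Product: 2.15×10¹⁶ / 6.022×10²³ = 3.570×10⁻⁸ mol.
Fraction absorbed: 1 − 13.3/100 = 0.8670.
Photons absorbed: 0.8670 × 5.99×10⁻⁶ = 5.193×10⁻⁶ mol.
Φ = 3.570×10⁻⁸ mol / 5.193×10⁻⁶ mol photons = 0.0069.

Φ = 0.0069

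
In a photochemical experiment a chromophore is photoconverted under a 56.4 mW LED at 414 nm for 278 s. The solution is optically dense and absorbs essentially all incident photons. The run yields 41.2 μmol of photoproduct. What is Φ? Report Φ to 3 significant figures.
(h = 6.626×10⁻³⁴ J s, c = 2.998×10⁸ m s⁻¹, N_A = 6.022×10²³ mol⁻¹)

Product: 41.2 μmol = 4.12×10⁻⁵ mol.
Photon energy at 414 nm: hc/λ = (6.626×10⁻³⁴)(2.998×10⁸)/(414×10⁻⁹) = 4.798×10⁻¹⁹ J.
Energy delivered: (56.4 mW)(278 s) = 15.68 J.
Photons incident: 15.68 / 4.798×10⁻¹⁹ = 3.268×10¹⁹, i.e. 3.268×10¹⁹/6.022×10²³ = 5.427×10⁻⁵ mol.
Φ = 4.12×10⁻⁵ mol / 5.427×10⁻⁵ mol photons = 0.759.

Φ = 0.759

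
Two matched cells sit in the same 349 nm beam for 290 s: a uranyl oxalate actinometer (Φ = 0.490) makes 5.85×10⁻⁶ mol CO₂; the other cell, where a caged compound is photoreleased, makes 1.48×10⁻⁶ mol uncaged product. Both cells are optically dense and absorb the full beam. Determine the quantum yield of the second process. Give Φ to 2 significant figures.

Photons absorbed by the actinometer: 5.85×10⁻⁶ / 0.490 = 1.194×10⁻⁵ mol.
Φ(unknown) = 1.48×10⁻⁶ / 1.194×10⁻⁵ = 0.12.

Φ = 0.12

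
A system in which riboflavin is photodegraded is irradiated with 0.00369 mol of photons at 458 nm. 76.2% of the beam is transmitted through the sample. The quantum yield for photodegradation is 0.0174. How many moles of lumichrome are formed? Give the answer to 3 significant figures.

Fraction absorbed: 1 − 76.2/100 = 0.2380.
Photons absorbed: 0.2380 × 0.00369 = 8.782×10⁻⁴ mol.
Product: Φ × n_abs = 0.0174 × 8.782×10⁻⁴ = 1.528×10⁻⁵ mol.

1.53×10⁻⁵ mol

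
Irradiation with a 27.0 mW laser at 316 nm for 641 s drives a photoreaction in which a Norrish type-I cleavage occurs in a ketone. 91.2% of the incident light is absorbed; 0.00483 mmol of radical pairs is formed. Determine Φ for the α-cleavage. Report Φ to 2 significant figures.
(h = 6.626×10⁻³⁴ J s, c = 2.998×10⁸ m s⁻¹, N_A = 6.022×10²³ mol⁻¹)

Φ = 0.12

Product: 0.00483 mmol = 4.83×10⁻⁶ mol.
Photon energy at 316 nm: hc/λ = (6.626×10⁻³⁴)(2.998×10⁸)/(316×10⁻⁹) = 6.286×10⁻¹⁹ J.
Energy delivered: (27.0 mW)(641 s) = 17.31 J.
Photons incident: 17.31 / 6.286×10⁻¹⁹ = 2.754×10¹⁹, i.e. 2.754×10¹⁹/6.022×10²³ = 4.573×10⁻⁵ mol.
Photons absorbed: 0.912 × 4.573×10⁻⁵ = 4.171×10⁻⁵ mol.
Φ = 4.83×10⁻⁶ mol / 4.171×10⁻⁵ mol photons = 0.12.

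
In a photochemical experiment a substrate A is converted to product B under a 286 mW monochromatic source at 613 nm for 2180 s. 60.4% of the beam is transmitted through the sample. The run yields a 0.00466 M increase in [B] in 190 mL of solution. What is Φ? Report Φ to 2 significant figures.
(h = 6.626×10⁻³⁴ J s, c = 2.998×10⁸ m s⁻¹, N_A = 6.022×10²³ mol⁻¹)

Φ = 0.70

Product: (0.00466 M)(0.19 L) = 8.854×10⁻⁴ mol.
Photon energy at 613 nm: hc/λ = (6.626×10⁻³⁴)(2.998×10⁸)/(613×10⁻⁹) = 3.241×10⁻¹⁹ J.
Energy delivered: (286 mW)(2180 s) = 623.5 J.
Photons incident: 623.5 / 3.241×10⁻¹⁹ = 1.924×10²¹, i.e. 1.924×10²¹/6.022×10²³ = 0.003195 mol.
Fraction absorbed: 1 − 60.4/100 = 0.3960.
Photons absorbed: 0.3960 × 0.003195 = 0.001265 mol.
Φ = 8.854×10⁻⁴ mol / 0.001265 mol photons = 0.70.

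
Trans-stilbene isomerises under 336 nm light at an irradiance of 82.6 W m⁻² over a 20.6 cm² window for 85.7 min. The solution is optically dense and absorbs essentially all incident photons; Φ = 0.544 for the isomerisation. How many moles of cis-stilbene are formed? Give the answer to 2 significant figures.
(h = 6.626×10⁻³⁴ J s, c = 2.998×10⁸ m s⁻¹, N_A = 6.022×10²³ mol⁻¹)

Photon energy at 336 nm: hc/λ = (6.626×10⁻³⁴)(2.998×10⁸)/(336×10⁻⁹) = 5.912×10⁻¹⁹ J.
Energy delivered: (82.6 W m⁻²)(20.6×10⁻⁴ m²)(5142 s) = 874.9 J.
Photons incident: 874.9 / 5.912×10⁻¹⁹ = 1.480×10²¹, i.e. 1.480×10²¹/6.022×10²³ = 0.002458 mol.
Product: Φ × n_abs = 0.544 × 0.002458 = 0.001337 mol.

0.0013 mol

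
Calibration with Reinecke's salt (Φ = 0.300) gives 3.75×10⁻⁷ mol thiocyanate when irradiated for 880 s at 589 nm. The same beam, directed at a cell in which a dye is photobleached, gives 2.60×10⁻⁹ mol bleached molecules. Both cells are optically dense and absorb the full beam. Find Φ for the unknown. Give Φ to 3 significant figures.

Photons absorbed by the actinometer: 3.75×10⁻⁷ / 0.300 = 1.250×10⁻⁶ mol.
Φ(unknown) = 2.60×10⁻⁹ / 1.250×10⁻⁶ = 0.00208.

Φ = 0.00208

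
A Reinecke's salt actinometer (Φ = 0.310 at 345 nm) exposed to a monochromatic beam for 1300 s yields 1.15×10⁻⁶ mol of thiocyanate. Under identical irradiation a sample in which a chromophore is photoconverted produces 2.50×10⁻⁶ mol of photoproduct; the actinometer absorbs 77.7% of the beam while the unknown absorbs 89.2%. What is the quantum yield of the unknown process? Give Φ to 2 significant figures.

Φ = 0.59

Photons absorbed by the actinometer: 1.15×10⁻⁶ / 0.310 = 3.710×10⁻⁶ mol.
Incident flux: 3.710×10⁻⁶ / 0.777 = 4.775×10⁻⁶ einstein.
Absorbed by unknown: 0.892 × 4.775×10⁻⁶ = 4.259×10⁻⁶ mol.
Φ(unknown) = 2.50×10⁻⁶ / 4.259×10⁻⁶ = 0.59.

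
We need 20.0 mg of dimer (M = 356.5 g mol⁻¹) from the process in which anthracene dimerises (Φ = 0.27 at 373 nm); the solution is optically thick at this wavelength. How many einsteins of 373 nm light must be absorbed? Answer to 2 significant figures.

2.1×10⁻⁴ einstein

Product: 20.0 mg / 356.5 g mol⁻¹ = 5.610×10⁻⁵ mol.
Photons that must be absorbed: 5.610×10⁻⁵ / 0.27 = 2.078×10⁻⁴ mol.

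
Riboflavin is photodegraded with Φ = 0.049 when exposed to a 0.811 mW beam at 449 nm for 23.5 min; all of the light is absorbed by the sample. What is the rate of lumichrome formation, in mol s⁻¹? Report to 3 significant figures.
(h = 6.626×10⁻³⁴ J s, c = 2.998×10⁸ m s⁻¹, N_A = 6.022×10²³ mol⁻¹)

1.49×10⁻¹⁰ mol s⁻¹

Photon energy at 449 nm: hc/λ = (6.626×10⁻³⁴)(2.998×10⁸)/(449×10⁻⁹) = 4.424×10⁻¹⁹ J.
Energy delivered: (0.811 mW)(1410 s) = 1.144 J.
Photons incident: 1.144 / 4.424×10⁻¹⁹ = 2.586×10¹⁸, i.e. 2.586×10¹⁸/6.022×10²³ = 4.294×10⁻⁶ mol.
Product formed: 0.049 × 4.294×10⁻⁶ = 2.104×10⁻⁷ mol.
Rate: 2.104×10⁻⁷ / 1410 s = 1.49×10⁻¹⁰ mol s⁻¹.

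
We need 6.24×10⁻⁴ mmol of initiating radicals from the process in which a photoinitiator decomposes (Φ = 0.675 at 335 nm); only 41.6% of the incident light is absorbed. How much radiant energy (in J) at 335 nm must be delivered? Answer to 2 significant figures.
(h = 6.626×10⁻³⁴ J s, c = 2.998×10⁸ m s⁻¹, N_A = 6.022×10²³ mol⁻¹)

Product: 6.24×10⁻⁴ mmol = 6.24×10⁻⁷ mol.
Photons that must be absorbed: 6.24×10⁻⁷ / 0.675 = 9.244×10⁻⁷ mol.
Incident photons needed: 9.244×10⁻⁷ / 0.416 = 2.222×10⁻⁶ mol.
Photon energy: hc/λ = 5.930×10⁻¹⁹ J; per mole, 3.571×10⁵ J mol⁻¹.
Energy required: 2.222×10⁻⁶ × 3.571×10⁵ = 0.79 J.

0.79 J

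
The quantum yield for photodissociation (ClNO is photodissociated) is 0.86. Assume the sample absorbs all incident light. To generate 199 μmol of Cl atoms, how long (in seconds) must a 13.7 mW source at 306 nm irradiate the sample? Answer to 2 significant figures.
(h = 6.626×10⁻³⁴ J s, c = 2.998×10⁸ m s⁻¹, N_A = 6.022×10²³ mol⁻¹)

Product: 199 μmol = 1.99×10⁻⁴ mol.
Photons that must be absorbed: 1.99×10⁻⁴ / 0.86 = 2.314×10⁻⁴ mol.
Photon energy: hc/λ = 6.492×10⁻¹⁹ J; per mole, 3.909×10⁵ J mol⁻¹.
Energy required: 2.314×10⁻⁴ × 3.909×10⁵ = 90.45 J.
Time: 90.45 J / 0.0137 W = 6600 s.

t ≈ 6600 s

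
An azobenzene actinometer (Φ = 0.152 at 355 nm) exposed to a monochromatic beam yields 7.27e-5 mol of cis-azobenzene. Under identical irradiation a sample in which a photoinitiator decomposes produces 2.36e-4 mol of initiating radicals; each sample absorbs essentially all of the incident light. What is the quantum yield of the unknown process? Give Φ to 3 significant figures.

Φ = 0.493

Photons absorbed by the actinometer: 7.27e-5 / 0.152 = 4.783e-4 mol.
Φ(unknown) = 2.36e-4 / 4.783e-4 = 0.493.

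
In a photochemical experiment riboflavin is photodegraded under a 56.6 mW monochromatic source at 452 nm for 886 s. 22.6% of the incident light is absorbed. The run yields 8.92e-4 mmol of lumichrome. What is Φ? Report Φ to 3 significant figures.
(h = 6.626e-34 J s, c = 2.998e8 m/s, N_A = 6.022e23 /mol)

Φ = 0.0208

Product: 8.92e-4 mmol = 8.92e-7 mol.
Photon energy at 452 nm: hc/λ = (6.626e-34)(2.998e8)/(452e-9) = 4.395e-19 J.
Energy delivered: (56.6 mW)(886 s) = 50.15 J.
Photons incident: 50.15 / 4.395e-19 = 1.141e20, i.e. 1.141e20/6.022e23 = 1.895e-4 mol.
Photons absorbed: 0.226 × 1.895e-4 = 4.283e-5 mol.
Φ = 8.92e-7 mol / 4.283e-5 mol photons = 0.0208.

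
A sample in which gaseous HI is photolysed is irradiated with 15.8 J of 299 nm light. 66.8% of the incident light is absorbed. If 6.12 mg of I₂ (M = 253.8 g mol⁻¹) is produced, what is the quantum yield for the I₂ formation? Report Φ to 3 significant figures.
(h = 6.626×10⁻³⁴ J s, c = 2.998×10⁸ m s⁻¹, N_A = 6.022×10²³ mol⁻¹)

Product: 6.12 mg / 253.8 g mol⁻¹ = 2.411×10⁻⁵ mol.
Photon energy at 299 nm: hc/λ = (6.626×10⁻³⁴)(2.998×10⁸)/(299×10⁻⁹) = 6.644×10⁻¹⁹ J.
Photons incident: 15.8 / 6.644×10⁻¹⁹ = 2.378×10¹⁹, i.e. 2.378×10¹⁹/6.022×10²³ = 3.949×10⁻⁵ mol.
Photons absorbed: 0.668 × 3.949×10⁻⁵ = 2.638×10⁻⁵ mol.
Φ = 2.411×10⁻⁵ mol / 2.638×10⁻⁵ mol photons = 0.914.

Φ = 0.914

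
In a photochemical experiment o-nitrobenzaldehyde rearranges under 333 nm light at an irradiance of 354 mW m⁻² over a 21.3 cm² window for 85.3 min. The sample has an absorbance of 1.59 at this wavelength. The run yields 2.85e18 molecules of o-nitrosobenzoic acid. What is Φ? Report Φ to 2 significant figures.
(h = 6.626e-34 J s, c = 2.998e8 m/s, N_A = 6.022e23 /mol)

Product: 2.85e18 / 6.022e23 = 4.733e-6 mol.
Photon energy at 333 nm: hc/λ = (6.626e-34)(2.998e8)/(333e-9) = 5.965e-19 J.
Energy delivered: (354 mW m⁻²)(21.3e-4 m²)(5118 s) = 3.859 J.
Photons incident: 3.859 / 5.965e-19 = 6.469e18, i.e. 6.469e18/6.022e23 = 1.074e-5 mol.
Fraction absorbed: 1 − 10^(−1.59) = 0.9743.
Photons absorbed: 0.9743 × 1.074e-5 = 1.046e-5 mol.
Φ = 4.733e-6 mol / 1.046e-5 mol photons = 0.45.

Φ = 0.45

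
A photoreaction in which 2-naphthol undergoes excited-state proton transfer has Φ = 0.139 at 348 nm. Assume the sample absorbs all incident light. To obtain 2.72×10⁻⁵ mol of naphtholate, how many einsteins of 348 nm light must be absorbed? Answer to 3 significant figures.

1.96×10⁻⁴ einstein

Photons that must be absorbed: 2.72×10⁻⁵ / 0.139 = 1.957×10⁻⁴ mol.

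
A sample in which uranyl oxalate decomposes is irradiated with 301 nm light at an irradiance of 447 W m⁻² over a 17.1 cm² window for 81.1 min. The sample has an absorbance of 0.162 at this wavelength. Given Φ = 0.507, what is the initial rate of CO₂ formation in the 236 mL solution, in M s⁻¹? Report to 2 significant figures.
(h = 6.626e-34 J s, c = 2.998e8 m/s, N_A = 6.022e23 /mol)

Photon energy at 301 nm: hc/λ = (6.626e-34)(2.998e8)/(301e-9) = 6.600e-19 J.
Energy delivered: (447 W m⁻²)(17.1e-4 m²)(4866 s) = 3719 J.
Photons incident: 3719 / 6.600e-19 = 5.635e21, i.e. 5.635e21/6.022e23 = 0.009357 mol.
Fraction absorbed: 1 − 10^(−0.162) = 0.3113.
Photons absorbed: 0.3113 × 0.009357 = 0.002913 mol.
Product formed: 0.507 × 0.002913 = 0.001477 mol.
Rate: 0.001477 mol / (4866 s × 0.236 L) = 1.3e-6 M s⁻¹.

1.3e-6 M s⁻¹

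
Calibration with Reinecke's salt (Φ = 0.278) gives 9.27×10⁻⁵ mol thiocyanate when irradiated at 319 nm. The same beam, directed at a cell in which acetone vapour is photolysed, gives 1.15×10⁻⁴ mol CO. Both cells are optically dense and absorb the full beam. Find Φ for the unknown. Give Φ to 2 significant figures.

Φ = 0.34

Photons absorbed by the actinometer: 9.27×10⁻⁵ / 0.278 = 3.335×10⁻⁴ mol.
Φ(unknown) = 1.15×10⁻⁴ / 3.335×10⁻⁴ = 0.34.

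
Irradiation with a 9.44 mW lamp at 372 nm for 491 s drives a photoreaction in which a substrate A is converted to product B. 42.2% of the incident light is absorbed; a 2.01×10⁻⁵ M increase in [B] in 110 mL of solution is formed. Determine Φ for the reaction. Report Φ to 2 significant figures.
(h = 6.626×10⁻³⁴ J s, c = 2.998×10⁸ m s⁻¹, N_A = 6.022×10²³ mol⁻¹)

Product: (2.01×10⁻⁵ M)(0.11 L) = 2.211×10⁻⁶ mol.
Photon energy at 372 nm: hc/λ = (6.626×10⁻³⁴)(2.998×10⁸)/(372×10⁻⁹) = 5.340×10⁻¹⁹ J.
Energy delivered: (9.44 mW)(491 s) = 4.635 J.
Photons incident: 4.635 / 5.340×10⁻¹⁹ = 8.680×10¹⁸, i.e. 8.680×10¹⁸/6.022×10²³ = 1.441×10⁻⁵ mol.
Photons absorbed: 0.422 × 1.441×10⁻⁵ = 6.081×10⁻⁶ mol.
Φ = 2.211×10⁻⁶ mol / 6.081×10⁻⁶ mol photons = 0.36.

Φ = 0.36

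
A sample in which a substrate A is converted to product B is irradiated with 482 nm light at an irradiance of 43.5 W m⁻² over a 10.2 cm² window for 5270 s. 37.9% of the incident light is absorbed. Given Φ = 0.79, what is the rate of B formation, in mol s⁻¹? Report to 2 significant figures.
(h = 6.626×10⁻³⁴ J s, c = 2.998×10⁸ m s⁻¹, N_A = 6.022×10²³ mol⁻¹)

5.4×10⁻⁸ mol s⁻¹

Photon energy at 482 nm: hc/λ = (6.626×10⁻³⁴)(2.998×10⁸)/(482×10⁻⁹) = 4.121×10⁻¹⁹ J.
Energy delivered: (43.5 W m⁻²)(10.2×10⁻⁴ m²)(5270 s) = 233.8 J.
Photons incident: 233.8 / 4.121×10⁻¹⁹ = 5.673×10²⁰, i.e. 5.673×10²⁰/6.022×10²³ = 9.420×10⁻⁴ mol.
Photons absorbed: 0.379 × 9.420×10⁻⁴ = 3.570×10⁻⁴ mol.
Product formed: 0.79 × 3.570×10⁻⁴ = 2.820×10⁻⁴ mol.
Rate: 2.820×10⁻⁴ / 5270 s = 5.4×10⁻⁸ mol s⁻¹.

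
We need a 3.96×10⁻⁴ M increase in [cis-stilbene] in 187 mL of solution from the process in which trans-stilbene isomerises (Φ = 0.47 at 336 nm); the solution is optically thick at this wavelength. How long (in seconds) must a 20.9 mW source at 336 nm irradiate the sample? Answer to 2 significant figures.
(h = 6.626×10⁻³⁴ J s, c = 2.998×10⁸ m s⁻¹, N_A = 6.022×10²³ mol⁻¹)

t ≈ 2700 s

Product: (3.96×10⁻⁴ M)(0.187 L) = 7.405×10⁻⁵ mol.
Photons that must be absorbed: 7.405×10⁻⁵ / 0.47 = 1.576×10⁻⁴ mol.
Photon energy: hc/λ = 5.912×10⁻¹⁹ J; per mole, 3.560×10⁵ J mol⁻¹.
Energy required: 1.576×10⁻⁴ × 3.560×10⁵ = 56.11 J.
Time: 56.11 J / 0.0209 W = 2700 s.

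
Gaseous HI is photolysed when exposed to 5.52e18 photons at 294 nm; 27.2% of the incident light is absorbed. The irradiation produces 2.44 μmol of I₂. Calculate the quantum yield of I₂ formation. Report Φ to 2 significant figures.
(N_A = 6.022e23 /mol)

Product: 2.44 μmol = 2.44e-6 mol.
Moles of photons: 5.52e18 / 6.022e23 = 9.166e-6 mol.
Photons absorbed: 0.272 × 9.166e-6 = 2.493e-6 mol.
Φ = 2.44e-6 mol / 2.493e-6 mol photons = 0.98.

Φ = 0.98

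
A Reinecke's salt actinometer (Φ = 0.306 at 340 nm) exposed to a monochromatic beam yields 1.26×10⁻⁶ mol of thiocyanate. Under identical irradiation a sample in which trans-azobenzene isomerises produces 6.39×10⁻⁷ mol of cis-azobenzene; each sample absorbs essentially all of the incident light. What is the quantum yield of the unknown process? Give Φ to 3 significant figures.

Φ = 0.155

Photons absorbed by the actinometer: 1.26×10⁻⁶ / 0.306 = 4.118×10⁻⁶ mol.
Φ(unknown) = 6.39×10⁻⁷ / 4.118×10⁻⁶ = 0.155.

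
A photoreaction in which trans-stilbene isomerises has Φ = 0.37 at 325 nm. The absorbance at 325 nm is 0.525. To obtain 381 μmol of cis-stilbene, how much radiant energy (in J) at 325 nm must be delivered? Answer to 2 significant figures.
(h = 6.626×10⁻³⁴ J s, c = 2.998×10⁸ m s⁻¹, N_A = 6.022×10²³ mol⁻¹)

Product: 381 μmol = 3.81×10⁻⁴ mol.
Photons that must be absorbed: 3.81×10⁻⁴ / 0.37 = 0.001030 mol.
Fraction absorbed: 1 − 10^(−0.525) = 0.7015.
Incident photons needed: 0.001030 / 0.7015 = 0.001468 mol.
Photon energy: hc/λ = 6.112×10⁻¹⁹ J; per mole, 3.681×10⁵ J mol⁻¹.
Energy required: 0.001468 × 3.681×10⁵ = 540 J.

540 J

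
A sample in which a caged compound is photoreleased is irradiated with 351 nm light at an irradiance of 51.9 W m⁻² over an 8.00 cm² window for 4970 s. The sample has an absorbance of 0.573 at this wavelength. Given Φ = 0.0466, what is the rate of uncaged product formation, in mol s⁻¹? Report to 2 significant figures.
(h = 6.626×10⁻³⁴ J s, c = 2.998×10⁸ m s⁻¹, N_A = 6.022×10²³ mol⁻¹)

Photon energy at 351 nm: hc/λ = (6.626×10⁻³⁴)(2.998×10⁸)/(351×10⁻⁹) = 5.659×10⁻¹⁹ J.
Energy delivered: (51.9 W m⁻²)(8.00×10⁻⁴ m²)(4970 s) = 206.4 J.
Photons incident: 206.4 / 5.659×10⁻¹⁹ = 3.647×10²⁰, i.e. 3.647×10²⁰/6.022×10²³ = 6.056×10⁻⁴ mol.
Fraction absorbed: 1 − 10^(−0.573) = 0.7327.
Photons absorbed: 0.7327 × 6.056×10⁻⁴ = 4.437×10⁻⁴ mol.
Product formed: 0.0466 × 4.437×10⁻⁴ = 2.068×10⁻⁵ mol.
Rate: 2.068×10⁻⁵ / 4970 s = 4.2×10⁻⁹ mol s⁻¹.

4.2×10⁻⁹ mol s⁻¹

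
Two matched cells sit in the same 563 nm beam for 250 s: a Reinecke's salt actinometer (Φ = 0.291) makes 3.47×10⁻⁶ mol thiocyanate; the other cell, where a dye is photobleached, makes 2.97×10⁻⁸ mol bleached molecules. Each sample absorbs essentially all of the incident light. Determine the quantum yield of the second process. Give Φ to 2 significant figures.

Φ = 0.0025

Photons absorbed by the actinometer: 3.47×10⁻⁶ / 0.291 = 1.192×10⁻⁵ mol.
Φ(unknown) = 2.97×10⁻⁸ / 1.192×10⁻⁵ = 0.0025.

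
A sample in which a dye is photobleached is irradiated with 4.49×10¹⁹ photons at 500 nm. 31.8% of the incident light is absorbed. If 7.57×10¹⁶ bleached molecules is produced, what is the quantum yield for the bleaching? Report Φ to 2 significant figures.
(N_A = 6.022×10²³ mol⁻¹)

Product: 7.57×10¹⁶ / 6.022×10²³ = 1.257×10⁻⁷ mol.
Moles of photons: 4.49×10¹⁹ / 6.022×10²³ = 7.456×10⁻⁵ mol.
Photons absorbed: 0.318 × 7.456×10⁻⁵ = 2.371×10⁻⁵ mol.
Φ = 1.257×10⁻⁷ mol / 2.371×10⁻⁵ mol photons = 0.0053.

Φ = 0.0053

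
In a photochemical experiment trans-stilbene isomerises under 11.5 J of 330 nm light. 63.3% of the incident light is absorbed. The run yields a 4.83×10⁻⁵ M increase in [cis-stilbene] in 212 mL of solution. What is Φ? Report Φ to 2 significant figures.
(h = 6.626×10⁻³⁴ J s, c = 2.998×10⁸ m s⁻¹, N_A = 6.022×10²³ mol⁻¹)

Product: (4.83×10⁻⁵ M)(0.212 L) = 1.024×10⁻⁵ mol.
Photon energy at 330 nm: hc/λ = (6.626×10⁻³⁴)(2.998×10⁸)/(330×10⁻⁹) = 6.020×10⁻¹⁹ J.
Photons incident: 11.5 / 6.020×10⁻¹⁹ = 1.910×10¹⁹, i.e. 1.910×10¹⁹/6.022×10²³ = 3.172×10⁻⁵ mol.
Photons absorbed: 0.633 × 3.172×10⁻⁵ = 2.008×10⁻⁵ mol.
Φ = 1.024×10⁻⁵ mol / 2.008×10⁻⁵ mol photons = 0.51.

Φ = 0.51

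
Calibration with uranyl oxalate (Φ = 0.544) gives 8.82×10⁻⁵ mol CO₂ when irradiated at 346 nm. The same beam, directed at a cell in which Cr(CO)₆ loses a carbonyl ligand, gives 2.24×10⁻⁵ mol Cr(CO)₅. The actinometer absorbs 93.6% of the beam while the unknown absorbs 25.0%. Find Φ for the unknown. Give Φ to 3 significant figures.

Φ = 0.517

Photons absorbed by the actinometer: 8.82×10⁻⁵ / 0.544 = 1.621×10⁻⁴ mol.
Incident flux: 1.621×10⁻⁴ / 0.936 = 1.732×10⁻⁴ einstein.
Absorbed by unknown: 0.250 × 1.732×10⁻⁴ = 4.330×10⁻⁵ mol.
Φ(unknown) = 2.24×10⁻⁵ / 4.330×10⁻⁵ = 0.517.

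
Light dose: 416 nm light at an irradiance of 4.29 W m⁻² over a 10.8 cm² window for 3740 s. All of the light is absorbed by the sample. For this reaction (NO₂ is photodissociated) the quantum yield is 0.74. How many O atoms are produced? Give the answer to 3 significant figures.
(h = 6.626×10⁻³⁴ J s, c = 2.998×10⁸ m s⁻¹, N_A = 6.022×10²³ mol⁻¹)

Photon energy at 416 nm: hc/λ = (6.626×10⁻³⁴)(2.998×10⁸)/(416×10⁻⁹) = 4.775×10⁻¹⁹ J.
Energy delivered: (4.29 W m⁻²)(10.8×10⁻⁴ m²)(3740 s) = 17.33 J.
Photons incident: 17.33 / 4.775×10⁻¹⁹ = 3.629×10¹⁹, i.e. 3.629×10¹⁹/6.022×10²³ = 6.026×10⁻⁵ mol.
Product: Φ × n_abs = 0.74 × 6.026×10⁻⁵ = 4.459×10⁻⁵ mol.
As a count: 4.459×10⁻⁵ × 6.022×10²³ = 2.69×10¹⁹.

2.69×10¹⁹ atoms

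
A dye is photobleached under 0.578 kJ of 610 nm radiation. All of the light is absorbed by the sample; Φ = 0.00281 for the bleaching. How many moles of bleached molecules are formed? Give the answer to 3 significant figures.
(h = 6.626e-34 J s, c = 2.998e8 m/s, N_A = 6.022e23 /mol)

Photon energy at 610 nm: hc/λ = (6.626e-34)(2.998e8)/(610e-9) = 3.257e-19 J.
Incident energy: 0.578 kJ = 578 J.
Photons incident: 578 / 3.257e-19 = 1.775e21, i.e. 1.775e21/6.022e23 = 0.002948 mol.
Product: Φ × n_abs = 0.00281 × 0.002948 = 8.284e-6 mol.

8.28e-6 mol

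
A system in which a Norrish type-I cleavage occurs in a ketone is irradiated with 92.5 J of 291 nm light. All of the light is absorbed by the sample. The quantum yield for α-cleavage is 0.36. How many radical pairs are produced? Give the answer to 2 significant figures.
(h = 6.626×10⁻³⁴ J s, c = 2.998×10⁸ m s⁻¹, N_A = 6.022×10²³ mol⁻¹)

4.9×10¹⁹ radical pairs

Photon energy at 291 nm: hc/λ = (6.626×10⁻³⁴)(2.998×10⁸)/(291×10⁻⁹) = 6.826×10⁻¹⁹ J.
Photons incident: 92.5 / 6.826×10⁻¹⁹ = 1.355×10²⁰, i.e. 1.355×10²⁰/6.022×10²³ = 2.250×10⁻⁴ mol.
Product: Φ × n_abs = 0.36 × 2.250×10⁻⁴ = 8.100×10⁻⁵ mol.
As a count: 8.100×10⁻⁵ × 6.022×10²³ = 4.9×10¹⁹.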